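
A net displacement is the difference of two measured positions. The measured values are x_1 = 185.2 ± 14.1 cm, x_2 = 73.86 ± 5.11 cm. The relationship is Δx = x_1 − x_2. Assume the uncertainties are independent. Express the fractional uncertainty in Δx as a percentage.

Each term contributes (cᵢ δxᵢ)² to (δΔx)²:
  (δx_1)² = 199;  (δx_2)² = 26.1
δΔx = √(225) = 15.0 cm
Δx = 111.3 cm, so δΔx/Δx = 15.0/111.3 = 0.135.

13.5%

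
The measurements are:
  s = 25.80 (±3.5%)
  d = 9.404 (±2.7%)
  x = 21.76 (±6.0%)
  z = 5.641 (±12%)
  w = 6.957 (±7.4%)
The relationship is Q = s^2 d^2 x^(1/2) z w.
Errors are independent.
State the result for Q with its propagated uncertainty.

(1.078 ± 0.182) × 10^7

Q is a product of powers, so relative uncertainties combine in quadrature:
  (2·δs/s)² = (2×0.0350)² = 0.00490;  (2·δd/d)² = (2×0.0270)² = 0.00292;  (½·δx/x)² = (0.5×0.0600)² = 0.000900;  (1·δz/z)² = (1×0.120)² = 0.0144;  (1·δw/w)² = (1×0.0740)² = 0.00548
δQ/Q = √(0.0286) = 0.169
Q = 1.078e+07, so δQ = 0.169 × 1.078e+07 = 1.82e+06.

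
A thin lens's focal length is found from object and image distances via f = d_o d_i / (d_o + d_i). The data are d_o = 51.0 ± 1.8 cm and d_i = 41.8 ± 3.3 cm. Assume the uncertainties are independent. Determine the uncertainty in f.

1.06 cm

∂f/∂d_o = (d_i/(d_o+d_i))² = 0.203;  ∂f/∂d_i = (d_o/(d_o+d_i))² = 0.302
δf = √((∂f/∂d_o · δd_o)² + (∂f/∂d_i · δd_i)²) = √(0.133 + 0.993) = 1.06 cm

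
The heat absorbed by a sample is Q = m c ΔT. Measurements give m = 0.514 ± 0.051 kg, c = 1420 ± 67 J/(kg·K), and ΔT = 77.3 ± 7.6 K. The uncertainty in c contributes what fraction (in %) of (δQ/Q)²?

(δQ/Q)² = (1·δm/m)² + (1·δc/c)² + (1·δΔT/ΔT)²
  m term: (1×0.0992)² = 0.00984
  c term: (1×0.0472)² = 0.00223
  ΔT term: (1×0.0983)² = 0.00967
Total = 0.0217. Share from c = 0.00223/0.0217 = 0.102.

10.2%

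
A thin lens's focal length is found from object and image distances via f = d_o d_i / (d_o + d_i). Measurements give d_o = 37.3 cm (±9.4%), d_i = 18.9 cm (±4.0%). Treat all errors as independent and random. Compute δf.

∂f/∂d_o = (d_i/(d_o+d_i))² = 0.113;  ∂f/∂d_i = (d_o/(d_o+d_i))² = 0.440
δf = √((∂f/∂d_o · δd_o)² + (∂f/∂d_i · δd_i)²) = √(0.157 + 0.111) = 0.518 cm

0.518 cm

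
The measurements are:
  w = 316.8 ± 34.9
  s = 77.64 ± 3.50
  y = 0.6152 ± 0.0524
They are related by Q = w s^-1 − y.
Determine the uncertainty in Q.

0.489

Let p = w·s^-1 = 4.080. δp/p = √((1·δw/w)² + (-1·δs/s)²) = √(0.0121 + 0.00203) = 0.119, so δp = 0.486.
Q = p − y: δQ = √(δp² + δy²) = √(0.236 + 0.00275) = 0.489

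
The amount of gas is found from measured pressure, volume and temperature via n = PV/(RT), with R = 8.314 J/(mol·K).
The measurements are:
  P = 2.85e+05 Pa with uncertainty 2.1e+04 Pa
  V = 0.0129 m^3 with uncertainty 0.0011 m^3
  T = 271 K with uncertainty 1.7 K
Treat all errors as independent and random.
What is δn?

n is a product of powers, so relative uncertainties combine in quadrature:
  (1·δP/P)² = (1×0.0737)² = 0.00543;  (1·δV/V)² = (1×0.0853)² = 0.00727;  (-1·δT/T)² = (-1×0.00627)² = 3.94e-05
δn/n = √(0.0127) = 0.113
n = 1.63 mol, so δn = 0.113 × 1.63 = 0.184 mol.

0.184 mol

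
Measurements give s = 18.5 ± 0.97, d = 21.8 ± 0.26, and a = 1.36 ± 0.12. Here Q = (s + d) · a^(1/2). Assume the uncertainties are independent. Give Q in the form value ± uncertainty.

47.0 ± 2.38

Let u = s + d = 40.3. δu = √(δs² + δd²) = √(0.941 + 0.0676) = 1.00, so δu/u = 0.0249.
Q is then a monomial in u, a:
δQ/Q = √((δu/u)² + (½·δa/a)²) = √(0.000621 + 0.00195) = 0.0507
Q = 47.0, so δQ = 0.0507 × 47.0 = 2.38.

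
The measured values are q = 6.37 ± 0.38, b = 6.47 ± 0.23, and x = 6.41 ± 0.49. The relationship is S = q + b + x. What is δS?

0.661

For a sum/difference, combine absolute errors in quadrature:
  (δq)² = 0.144;  (δb)² = 0.0529;  (δx)² = 0.240
δS = √(0.437) = 0.661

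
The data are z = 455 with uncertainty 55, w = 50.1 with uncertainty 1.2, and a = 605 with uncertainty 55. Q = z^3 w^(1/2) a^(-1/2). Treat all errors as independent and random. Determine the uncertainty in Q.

9.91e+06

Q is a product of powers, so relative uncertainties combine in quadrature:
  (3·δz/z)² = (3×0.121)² = 0.132;  (½·δw/w)² = (0.5×0.0240)² = 0.000143;  (−½·δa/a)² = (-0.5×0.0909)² = 0.00207
δQ/Q = √(0.134) = 0.366
Q = 2.71e+07, so δQ = 0.366 × 2.71e+07 = 9.91e+06.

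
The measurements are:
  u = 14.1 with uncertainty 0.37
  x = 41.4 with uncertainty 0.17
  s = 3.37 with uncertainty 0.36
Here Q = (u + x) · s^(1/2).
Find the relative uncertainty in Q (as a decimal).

0.0539

Let w = u + x = 55.5. δw = √(δu² + δx²) = √(0.137 + 0.0289) = 0.407, so δw/w = 0.00734.
Q is then a monomial in w, s:
δQ/Q = √((δw/w)² + (½·δs/s)²) = √(5.38e-05 + 0.00285) = 0.0539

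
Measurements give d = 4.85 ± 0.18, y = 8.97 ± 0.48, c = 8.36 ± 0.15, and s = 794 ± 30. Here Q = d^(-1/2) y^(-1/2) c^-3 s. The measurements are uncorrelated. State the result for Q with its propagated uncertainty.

0.206 ± 0.0151

Products/powers → add relative errors in quadrature, weighted by exponent:
  (−½·δd/d)² = (-0.5×0.0371)² = 0.000344;  (−½·δy/y)² = (-0.5×0.0535)² = 0.000716;  (-3·δc/c)² = (-3×0.0179)² = 0.00290;  (1·δs/s)² = (1×0.0378)² = 0.00143
δQ/Q = √(0.00539) = 0.0734
Q = 0.206, so δQ = 0.0734 × 0.206 = 0.0151.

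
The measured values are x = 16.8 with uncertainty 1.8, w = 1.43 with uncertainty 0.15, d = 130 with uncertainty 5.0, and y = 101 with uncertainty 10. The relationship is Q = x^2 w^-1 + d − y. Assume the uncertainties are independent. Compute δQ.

Let p = x^2·w^-1 = 197. δp/p = √((2·δx/x)² + (-1·δw/w)²) = √(0.0459 + 0.0110) = 0.239, so δp = 47.1.
Q = p + d − y: δQ = √(δp² + δd² + δy²) = √(2220 + 25.0 + 100) = 48.4

48.4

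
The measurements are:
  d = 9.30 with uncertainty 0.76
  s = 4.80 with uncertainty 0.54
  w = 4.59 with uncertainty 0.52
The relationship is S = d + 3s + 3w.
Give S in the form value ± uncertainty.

Absolute uncertainties add in quadrature for a linear combination:
  (δd)² = 0.578;  (3·δs)² = 2.62;  (3·δw)² = 2.43
δS = √(5.64) = 2.37
S = 37.5.

37.5 ± 2.37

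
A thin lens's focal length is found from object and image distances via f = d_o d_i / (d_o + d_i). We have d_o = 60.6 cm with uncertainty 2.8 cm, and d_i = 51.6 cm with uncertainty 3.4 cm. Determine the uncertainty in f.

1.16 cm

∂f/∂d_o = (d_i/(d_o+d_i))² = 0.212;  ∂f/∂d_i = (d_o/(d_o+d_i))² = 0.292
δf = √((∂f/∂d_o · δd_o)² + (∂f/∂d_i · δd_i)²) = √(0.351 + 0.984) = 1.16 cm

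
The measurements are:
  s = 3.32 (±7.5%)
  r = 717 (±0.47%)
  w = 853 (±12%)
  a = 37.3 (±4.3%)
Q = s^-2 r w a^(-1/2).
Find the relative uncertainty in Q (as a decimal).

0.193

For a monomial Q ∝ s^-2, r, w, a^(-1/2), fractional errors add in quadrature:
  (-2·δs/s)² = (-2×0.0750)² = 0.0225;  (1·δr/r)² = (1×0.00470)² = 2.21e-05;  (1·δw/w)² = (1×0.120)² = 0.0144;  (−½·δa/a)² = (-0.5×0.0430)² = 0.000462
δQ/Q = √(0.0374) = 0.193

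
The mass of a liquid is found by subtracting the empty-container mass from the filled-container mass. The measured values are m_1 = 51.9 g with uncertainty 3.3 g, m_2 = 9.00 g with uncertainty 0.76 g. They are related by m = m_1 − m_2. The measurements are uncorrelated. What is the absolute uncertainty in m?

3.39 g

Absolute uncertainties add in quadrature for a linear combination:
  (δm_1)² = 10.9;  (δm_2)² = 0.578
δm = √(11.5) = 3.39 g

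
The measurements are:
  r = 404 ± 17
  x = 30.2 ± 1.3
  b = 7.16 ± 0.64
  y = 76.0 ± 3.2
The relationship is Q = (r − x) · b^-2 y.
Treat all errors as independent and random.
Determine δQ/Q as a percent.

Let u = r − x = 374. δu = √(δr² + δx²) = √(289 + 1.69) = 17.0, so δu/u = 0.0456.
Q is then a monomial in u, b, y:
δQ/Q = √((δu/u)² + (-2·δb/b)² + (1·δy/y)²) = √(0.00208 + 0.0320 + 0.00177) = 0.189

18.9%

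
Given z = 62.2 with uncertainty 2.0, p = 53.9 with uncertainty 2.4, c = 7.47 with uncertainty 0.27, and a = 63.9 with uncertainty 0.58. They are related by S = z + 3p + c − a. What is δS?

7.50

For a sum/difference, combine absolute errors in quadrature:
  (δz)² = 4.00;  (3·δp)² = 51.8;  (δc)² = 0.0729;  (δa)² = 0.336
δS = √(56.2) = 7.50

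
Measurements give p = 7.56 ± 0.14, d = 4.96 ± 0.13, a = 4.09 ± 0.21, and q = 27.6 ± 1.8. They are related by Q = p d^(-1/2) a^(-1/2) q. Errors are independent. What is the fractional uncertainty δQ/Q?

0.0737

Q is a product of powers, so relative uncertainties combine in quadrature:
  (1·δp/p)² = (1×0.0185)² = 0.000343;  (−½·δd/d)² = (-0.5×0.0262)² = 0.000172;  (−½·δa/a)² = (-0.5×0.0513)² = 0.000659;  (1·δq/q)² = (1×0.0652)² = 0.00425
δQ/Q = √(0.00543) = 0.0737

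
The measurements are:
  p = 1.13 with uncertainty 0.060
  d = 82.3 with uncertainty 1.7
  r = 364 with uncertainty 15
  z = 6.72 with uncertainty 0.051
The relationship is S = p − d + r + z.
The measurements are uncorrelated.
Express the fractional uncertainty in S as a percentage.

For a sum/difference, combine absolute errors in quadrature:
  (δp)² = 0.00360;  (δd)² = 2.89;  (δr)² = 225;  (δz)² = 0.00260
δS = √(228) = 15.1
S = 290, so δS/S = 15.1/290 = 0.0521.

5.21%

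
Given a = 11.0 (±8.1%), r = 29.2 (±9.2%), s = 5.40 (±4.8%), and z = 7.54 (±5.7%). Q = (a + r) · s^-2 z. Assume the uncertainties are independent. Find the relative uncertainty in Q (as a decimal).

0.132

Let u = a + r = 40.2. δu = √(δa² + δr²) = √(0.794 + 7.22) = 2.83, so δu/u = 0.0704.
Q is then a monomial in u, s, z:
δQ/Q = √((δu/u)² + (-2·δs/s)² + (1·δz/z)²) = √(0.00496 + 0.00922 + 0.00325) = 0.132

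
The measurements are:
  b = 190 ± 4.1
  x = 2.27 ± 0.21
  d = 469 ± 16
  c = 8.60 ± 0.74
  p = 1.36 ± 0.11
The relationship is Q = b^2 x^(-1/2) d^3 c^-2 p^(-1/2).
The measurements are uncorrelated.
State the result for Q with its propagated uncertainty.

Relative error in a monomial: (δQ/Q)² = Σ (nᵢ · δxᵢ/xᵢ)².
  (2·δb/b)² = (2×0.0216)² = 0.00186;  (−½·δx/x)² = (-0.5×0.0925)² = 0.00214;  (3·δd/d)² = (3×0.0341)² = 0.0105;  (-2·δc/c)² = (-2×0.0860)² = 0.0296;  (−½·δp/p)² = (-0.5×0.0809)² = 0.00164
δQ/Q = √(0.0457) = 0.214
Q = 2.87e+10, so δQ = 0.214 × 2.87e+10 = 6.13e+09.

(2.87 ± 0.613) × 10^10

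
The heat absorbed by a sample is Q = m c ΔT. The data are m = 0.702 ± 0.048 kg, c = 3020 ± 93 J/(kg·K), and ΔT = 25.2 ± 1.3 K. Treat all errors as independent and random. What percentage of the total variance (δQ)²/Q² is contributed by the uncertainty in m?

56.4%

(δQ/Q)² = (1·δm/m)² + (1·δc/c)² + (1·δΔT/ΔT)²
  m term: (1×0.0684)² = 0.00468
  c term: (1×0.0308)² = 0.000948
  ΔT term: (1×0.0516)² = 0.00266
Total = 0.00828. Share from m = 0.00468/0.00828 = 0.564.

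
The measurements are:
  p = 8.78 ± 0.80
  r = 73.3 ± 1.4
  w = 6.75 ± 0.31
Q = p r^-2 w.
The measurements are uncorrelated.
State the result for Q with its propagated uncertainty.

0.0110 ± 0.00120

Relative error in a monomial: (δQ/Q)² = Σ (nᵢ · δxᵢ/xᵢ)².
  (1·δp/p)² = (1×0.0911)² = 0.00830;  (-2·δr/r)² = (-2×0.0191)² = 0.00146;  (1·δw/w)² = (1×0.0459)² = 0.00211
δQ/Q = √(0.0119) = 0.109
Q = 0.0110, so δQ = 0.109 × 0.0110 = 0.00120.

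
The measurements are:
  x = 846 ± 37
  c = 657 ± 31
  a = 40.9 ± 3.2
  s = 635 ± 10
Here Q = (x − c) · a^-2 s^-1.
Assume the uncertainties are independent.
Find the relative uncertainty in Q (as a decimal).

0.300

Let u = x − c = 189. δu = √(δx² + δc²) = √(1370 + 961) = 48.3, so δu/u = 0.255.
Q is then a monomial in u, a, s:
δQ/Q = √((δu/u)² + (-2·δa/a)² + (-1·δs/s)²) = √(0.0652 + 0.0245 + 0.000248) = 0.300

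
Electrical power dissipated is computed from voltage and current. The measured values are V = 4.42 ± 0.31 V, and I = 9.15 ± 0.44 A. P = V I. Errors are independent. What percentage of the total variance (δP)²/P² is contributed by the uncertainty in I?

32.0%

(δP/P)² = (1·δV/V)² + (1·δI/I)²
  V term: (1×0.0701)² = 0.00492
  I term: (1×0.0481)² = 0.00231
Total = 0.00723. Share from I = 0.00231/0.00723 = 0.320.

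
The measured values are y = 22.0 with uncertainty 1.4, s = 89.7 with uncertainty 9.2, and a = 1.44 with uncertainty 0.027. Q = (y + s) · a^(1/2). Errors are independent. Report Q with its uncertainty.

Let u = y + s = 112. δu = √(δy² + δs²) = √(1.96 + 84.6) = 9.31, so δu/u = 0.0833.
Q is then a monomial in u, a:
δQ/Q = √((δu/u)² + (½·δa/a)²) = √(0.00694 + 8.79e-05) = 0.0838
Q = 134, so δQ = 0.0838 × 134 = 11.2.

134 ± 11.2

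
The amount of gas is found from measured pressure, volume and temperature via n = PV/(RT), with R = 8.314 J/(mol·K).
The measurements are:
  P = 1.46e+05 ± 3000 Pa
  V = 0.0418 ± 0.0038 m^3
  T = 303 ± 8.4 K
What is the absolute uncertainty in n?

Relative error in a monomial: (δn/n)² = Σ (nᵢ · δxᵢ/xᵢ)².
  (1·δP/P)² = (1×0.0205)² = 0.000422;  (1·δV/V)² = (1×0.0909)² = 0.00826;  (-1·δT/T)² = (-1×0.0277)² = 0.000769
δn/n = √(0.00946) = 0.0972
n = 2.42 mol, so δn = 0.0972 × 2.42 = 0.236 mol.

0.236 mol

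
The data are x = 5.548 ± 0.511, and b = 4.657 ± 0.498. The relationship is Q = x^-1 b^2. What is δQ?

For a monomial Q ∝ x^-1, b^2, fractional errors add in quadrature:
  (-1·δx/x)² = (-1×0.0921)² = 0.00848;  (2·δb/b)² = (2×0.107)² = 0.0457
δQ/Q = √(0.0542) = 0.233
Q = 3.909, so δQ = 0.233 × 3.909 = 0.910.

0.910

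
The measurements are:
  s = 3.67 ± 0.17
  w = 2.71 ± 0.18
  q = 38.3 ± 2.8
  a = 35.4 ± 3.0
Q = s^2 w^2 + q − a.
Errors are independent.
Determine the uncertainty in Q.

16.5

Let p = s^2·w^2 = 98.9. δp/p = √((2·δs/s)² + (2·δw/w)²) = √(0.00858 + 0.0176) = 0.162, so δp = 16.0.
Q = p + q − a: δQ = √(δp² + δq² + δa²) = √(257 + 7.84 + 9.00) = 16.5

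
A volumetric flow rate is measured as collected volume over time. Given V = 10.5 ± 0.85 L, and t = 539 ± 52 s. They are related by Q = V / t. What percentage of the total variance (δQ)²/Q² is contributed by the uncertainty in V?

(δQ/Q)² = (1·δV/V)² + (-1·δt/t)²
  V term: (1×0.0810)² = 0.00655
  t term: (-1×0.0965)² = 0.00931
Total = 0.0159. Share from V = 0.00655/0.0159 = 0.413.

41.3%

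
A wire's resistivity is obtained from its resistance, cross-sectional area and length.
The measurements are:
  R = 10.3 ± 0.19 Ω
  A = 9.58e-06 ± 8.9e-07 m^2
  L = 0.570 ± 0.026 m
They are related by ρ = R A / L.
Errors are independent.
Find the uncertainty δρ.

1.82e-05 Ω·m

ρ is a product of powers, so relative uncertainties combine in quadrature:
  (1·δR/R)² = (1×0.0184)² = 0.000340;  (1·δA/A)² = (1×0.0929)² = 0.00863;  (-1·δL/L)² = (-1×0.0456)² = 0.00208
δρ/ρ = √(0.0111) = 0.105
ρ = 0.000173 Ω·m, so δρ = 0.105 × 0.000173 = 1.82e-05 Ω·m.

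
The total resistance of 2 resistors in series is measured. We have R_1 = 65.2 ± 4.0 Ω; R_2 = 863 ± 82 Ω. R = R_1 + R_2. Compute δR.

Each term contributes (cᵢ δxᵢ)² to (δR)²:
  (δR_1)² = 16.0;  (δR_2)² = 6720
δR = √(6740) = 82.1 Ω

82.1 Ω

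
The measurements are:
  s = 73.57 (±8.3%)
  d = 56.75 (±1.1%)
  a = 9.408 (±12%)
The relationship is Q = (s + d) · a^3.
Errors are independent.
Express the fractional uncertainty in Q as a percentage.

36.3%

Let u = s + d = 130.3. δu = √(δs² + δd²) = √(37.3 + 0.390) = 6.14, so δu/u = 0.0471.
Q is then a monomial in u, a:
δQ/Q = √((δu/u)² + (3·δa/a)²) = √(0.00222 + 0.130) = 0.363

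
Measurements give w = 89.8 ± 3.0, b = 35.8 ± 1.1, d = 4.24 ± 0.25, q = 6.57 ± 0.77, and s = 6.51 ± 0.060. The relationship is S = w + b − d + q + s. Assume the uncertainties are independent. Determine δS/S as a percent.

2.45%

For a sum/difference, combine absolute errors in quadrature:
  (δw)² = 9.00;  (δb)² = 1.21;  (δd)² = 0.0625;  (δq)² = 0.593;  (δs)² = 0.00360
δS = √(10.9) = 3.30
S = 134, so δS/S = 3.30/134 = 0.0245.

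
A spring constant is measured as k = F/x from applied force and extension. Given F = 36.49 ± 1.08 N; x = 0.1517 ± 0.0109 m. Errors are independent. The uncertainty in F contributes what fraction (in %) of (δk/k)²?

14.5%

(δk/k)² = (1·δF/F)² + (-1·δx/x)²
  F term: (1×0.0296)² = 0.000876
  x term: (-1×0.0719)² = 0.00516
Total = 0.00604. Share from F = 0.000876/0.00604 = 0.145.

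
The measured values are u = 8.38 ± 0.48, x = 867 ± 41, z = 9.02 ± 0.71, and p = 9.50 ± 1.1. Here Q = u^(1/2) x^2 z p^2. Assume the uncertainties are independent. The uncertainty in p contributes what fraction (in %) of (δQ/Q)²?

77.1%

(δQ/Q)² = (½·δu/u)² + (2·δx/x)² + (1·δz/z)² + (2·δp/p)²
  u term: (0.5×0.0573)² = 0.000820
  x term: (2×0.0473)² = 0.00895
  z term: (1×0.0787)² = 0.00620
  p term: (2×0.116)² = 0.0536
Total = 0.0696. Share from p = 0.0536/0.0696 = 0.771.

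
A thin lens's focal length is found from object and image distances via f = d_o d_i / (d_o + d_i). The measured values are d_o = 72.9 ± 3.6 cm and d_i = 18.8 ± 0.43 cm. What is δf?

0.311 cm

∂f/∂d_o = (d_i/(d_o+d_i))² = 0.0420;  ∂f/∂d_i = (d_o/(d_o+d_i))² = 0.632
δf = √((∂f/∂d_o · δd_o)² + (∂f/∂d_i · δd_i)²) = √(0.0229 + 0.0739) = 0.311 cm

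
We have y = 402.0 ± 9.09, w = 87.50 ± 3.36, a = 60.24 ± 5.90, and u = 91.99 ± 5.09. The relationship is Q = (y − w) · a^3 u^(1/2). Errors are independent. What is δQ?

Let h = y − w = 314.5. δh = √(δy² + δw²) = √(82.6 + 11.3) = 9.69, so δh/h = 0.0308.
Q is then a monomial in h, a, u:
δQ/Q = √((δh/h)² + (3·δa/a)² + (½·δu/u)²) = √(0.000950 + 0.0863 + 0.000765) = 0.297
Q = 6.594e+08, so δQ = 0.297 × 6.594e+08 = 1.96e+08.

1.96e+08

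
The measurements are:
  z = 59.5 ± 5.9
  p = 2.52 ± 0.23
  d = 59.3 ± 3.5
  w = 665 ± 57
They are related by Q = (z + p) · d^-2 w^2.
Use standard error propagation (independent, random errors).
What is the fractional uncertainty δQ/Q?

Let u = z + p = 62.0. δu = √(δz² + δp²) = √(34.8 + 0.0529) = 5.90, so δu/u = 0.0952.
Q is then a monomial in u, d, w:
δQ/Q = √((δu/u)² + (-2·δd/d)² + (2·δw/w)²) = √(0.00906 + 0.0139 + 0.0294) = 0.229

0.229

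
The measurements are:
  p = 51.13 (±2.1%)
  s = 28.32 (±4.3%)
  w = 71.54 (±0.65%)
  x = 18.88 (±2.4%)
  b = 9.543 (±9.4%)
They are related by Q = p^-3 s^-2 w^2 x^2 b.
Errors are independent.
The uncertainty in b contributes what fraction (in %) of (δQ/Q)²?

39.0%

(δQ/Q)² = (-3·δp/p)² + (-2·δs/s)² + (2·δw/w)² + (2·δx/x)² + (1·δb/b)²
  p term: (-3×0.0210)² = 0.00397
  s term: (-2×0.0430)² = 0.00740
  w term: (2×0.00650)² = 0.000169
  x term: (2×0.0240)² = 0.00230
  b term: (1×0.0940)² = 0.00884
Total = 0.0227. Share from b = 0.00884/0.0227 = 0.390.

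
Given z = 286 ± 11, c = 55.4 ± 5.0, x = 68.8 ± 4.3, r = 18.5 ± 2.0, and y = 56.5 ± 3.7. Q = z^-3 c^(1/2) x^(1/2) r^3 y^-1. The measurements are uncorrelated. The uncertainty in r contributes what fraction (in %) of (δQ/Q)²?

83.6%

(δQ/Q)² = (-3·δz/z)² + (½·δc/c)² + (½·δx/x)² + (3·δr/r)² + (-1·δy/y)²
  z term: (-3×0.0385)² = 0.0133
  c term: (0.5×0.0903)² = 0.00204
  x term: (0.5×0.0625)² = 0.000977
  r term: (3×0.108)² = 0.105
  y term: (-1×0.0655)² = 0.00429
Total = 0.126. Share from r = 0.105/0.126 = 0.836.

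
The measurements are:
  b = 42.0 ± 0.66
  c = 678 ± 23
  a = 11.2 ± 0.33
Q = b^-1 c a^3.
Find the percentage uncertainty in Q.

Each factor contributes (exponent × relative error)² to (δQ/Q)²:
  (-1·δb/b)² = (-1×0.0157)² = 0.000247;  (1·δc/c)² = (1×0.0339)² = 0.00115;  (3·δa/a)² = (3×0.0295)² = 0.00781
δQ/Q = √(0.00921) = 0.0960

9.60%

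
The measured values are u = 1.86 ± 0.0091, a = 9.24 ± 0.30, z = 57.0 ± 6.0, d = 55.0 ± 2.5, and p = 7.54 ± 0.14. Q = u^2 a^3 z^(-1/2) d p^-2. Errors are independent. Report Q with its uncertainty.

Q is a product of powers, so relative uncertainties combine in quadrature:
  (2·δu/u)² = (2×0.00489)² = 9.57e-05;  (3·δa/a)² = (3×0.0325)² = 0.00949;  (−½·δz/z)² = (-0.5×0.105)² = 0.00277;  (1·δd/d)² = (1×0.0455)² = 0.00207;  (-2·δp/p)² = (-2×0.0186)² = 0.00138
δQ/Q = √(0.0158) = 0.126
Q = 350, so δQ = 0.126 × 350 = 44.0.

350 ± 44.0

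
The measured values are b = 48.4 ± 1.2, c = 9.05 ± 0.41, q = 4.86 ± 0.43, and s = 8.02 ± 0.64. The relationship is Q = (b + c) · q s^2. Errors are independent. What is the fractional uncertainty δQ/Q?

Let u = b + c = 57.5. δu = √(δb² + δc²) = √(1.44 + 0.168) = 1.27, so δu/u = 0.0221.
Q is then a monomial in u, q, s:
δQ/Q = √((δu/u)² + (1·δq/q)² + (2·δs/s)²) = √(0.000487 + 0.00783 + 0.0255) = 0.184

0.184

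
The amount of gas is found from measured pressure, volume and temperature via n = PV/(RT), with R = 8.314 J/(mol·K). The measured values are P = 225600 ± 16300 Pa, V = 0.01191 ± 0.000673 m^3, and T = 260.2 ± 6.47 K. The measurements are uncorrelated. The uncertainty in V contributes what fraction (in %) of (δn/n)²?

35.4%

(δn/n)² = (1·δP/P)² + (1·δV/V)² + (-1·δT/T)²
  P term: (1×0.0723)² = 0.00522
  V term: (1×0.0565)² = 0.00319
  T term: (-1×0.0249)² = 0.000618
Total = 0.00903. Share from V = 0.00319/0.00903 = 0.354.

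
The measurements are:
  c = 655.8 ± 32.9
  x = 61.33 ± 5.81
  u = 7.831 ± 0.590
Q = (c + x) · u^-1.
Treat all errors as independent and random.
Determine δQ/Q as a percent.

Let w = c + x = 717.1. δw = √(δc² + δx²) = √(1080 + 33.8) = 33.4, so δw/w = 0.0466.
Q is then a monomial in w, u:
δQ/Q = √((δw/w)² + (-1·δu/u)²) = √(0.00217 + 0.00568) = 0.0886

8.86%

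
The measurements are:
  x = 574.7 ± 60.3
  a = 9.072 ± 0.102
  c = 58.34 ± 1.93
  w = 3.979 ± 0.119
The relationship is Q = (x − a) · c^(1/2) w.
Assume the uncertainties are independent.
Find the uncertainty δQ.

Let u = x − a = 565.6. δu = √(δx² + δa²) = √(3640 + 0.0104) = 60.3, so δu/u = 0.107.
Q is then a monomial in u, c, w:
δQ/Q = √((δu/u)² + (½·δc/c)² + (1·δw/w)²) = √(0.0114 + 0.000274 + 0.000894) = 0.112
Q = 17190, so δQ = 0.112 × 17190 = 1920.

1920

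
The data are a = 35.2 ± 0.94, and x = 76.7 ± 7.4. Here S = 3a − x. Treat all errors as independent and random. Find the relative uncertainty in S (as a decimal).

Each term contributes (cᵢ δxᵢ)² to (δS)²:
  (3·δa)² = 7.95;  (δx)² = 54.8
δS = √(62.7) = 7.92
S = 28.9, so δS/S = 7.92/28.9 = 0.274.

0.274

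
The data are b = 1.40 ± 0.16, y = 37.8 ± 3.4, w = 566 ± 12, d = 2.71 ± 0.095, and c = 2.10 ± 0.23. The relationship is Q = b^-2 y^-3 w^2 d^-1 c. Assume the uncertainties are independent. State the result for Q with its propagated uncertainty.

Each factor contributes (exponent × relative error)² to (δQ/Q)²:
  (-2·δb/b)² = (-2×0.114)² = 0.0522;  (-3·δy/y)² = (-3×0.0899)² = 0.0728;  (2·δw/w)² = (2×0.0212)² = 0.00180;  (-1·δd/d)² = (-1×0.0351)² = 0.00123;  (1·δc/c)² = (1×0.110)² = 0.0120
δQ/Q = √(0.140) = 0.374
Q = 2.35, so δQ = 0.374 × 2.35 = 0.878.

2.35 ± 0.878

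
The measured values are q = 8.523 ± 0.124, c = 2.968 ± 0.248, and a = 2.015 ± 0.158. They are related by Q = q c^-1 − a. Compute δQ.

Let p = q·c^-1 = 2.872. δp/p = √((1·δq/q)² + (-1·δc/c)²) = √(0.000212 + 0.00698) = 0.0848, so δp = 0.244.
Q = p − a: δQ = √(δp² + δa²) = √(0.0593 + 0.0250) = 0.290

0.290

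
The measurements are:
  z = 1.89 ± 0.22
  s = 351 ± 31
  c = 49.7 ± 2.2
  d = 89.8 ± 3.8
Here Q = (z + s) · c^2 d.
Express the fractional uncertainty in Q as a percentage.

Let u = z + s = 353. δu = √(δz² + δs²) = √(0.0484 + 961) = 31.0, so δu/u = 0.0878.
Q is then a monomial in u, c, d:
δQ/Q = √((δu/u)² + (2·δc/c)² + (1·δd/d)²) = √(0.00772 + 0.00784 + 0.00179) = 0.132

13.2%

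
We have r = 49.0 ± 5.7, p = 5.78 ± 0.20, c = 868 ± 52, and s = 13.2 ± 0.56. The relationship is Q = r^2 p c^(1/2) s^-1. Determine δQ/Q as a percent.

Each factor contributes (exponent × relative error)² to (δQ/Q)²:
  (2·δr/r)² = (2×0.116)² = 0.0541;  (1·δp/p)² = (1×0.0346)² = 0.00120;  (½·δc/c)² = (0.5×0.0599)² = 0.000897;  (-1·δs/s)² = (-1×0.0424)² = 0.00180
δQ/Q = √(0.0580) = 0.241

24.1%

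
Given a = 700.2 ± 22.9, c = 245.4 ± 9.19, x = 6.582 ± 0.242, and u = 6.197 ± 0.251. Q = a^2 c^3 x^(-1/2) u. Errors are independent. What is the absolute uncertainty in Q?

2.4e+12

For a monomial Q ∝ a^2, c^3, x^(-1/2), u, fractional errors add in quadrature:
  (2·δa/a)² = (2×0.0327)² = 0.00428;  (3·δc/c)² = (3×0.0374)² = 0.0126;  (−½·δx/x)² = (-0.5×0.0368)² = 0.000338;  (1·δu/u)² = (1×0.0405)² = 0.00164
δQ/Q = √(0.0189) = 0.137
Q = 1.75e+13, so δQ = 0.137 × 1.75e+13 = 2.4e+12.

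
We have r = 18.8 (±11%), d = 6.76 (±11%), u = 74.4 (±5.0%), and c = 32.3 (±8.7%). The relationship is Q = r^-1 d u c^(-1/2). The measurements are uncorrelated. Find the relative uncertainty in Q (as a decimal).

0.169

Since Q is a product/quotient, work with relative uncertainties:
  (-1·δr/r)² = (-1×0.110)² = 0.0121;  (1·δd/d)² = (1×0.110)² = 0.0121;  (1·δu/u)² = (1×0.0500)² = 0.00250;  (−½·δc/c)² = (-0.5×0.0870)² = 0.00189
δQ/Q = √(0.0286) = 0.169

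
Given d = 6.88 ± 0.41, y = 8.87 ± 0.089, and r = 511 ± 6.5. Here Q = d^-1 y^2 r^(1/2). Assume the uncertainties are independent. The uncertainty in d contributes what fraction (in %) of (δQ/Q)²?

88.9%

(δQ/Q)² = (-1·δd/d)² + (2·δy/y)² + (½·δr/r)²
  d term: (-1×0.0596)² = 0.00355
  y term: (2×0.0100)² = 0.000403
  r term: (0.5×0.0127)² = 4.05e-05
Total = 0.00399. Share from d = 0.00355/0.00399 = 0.889.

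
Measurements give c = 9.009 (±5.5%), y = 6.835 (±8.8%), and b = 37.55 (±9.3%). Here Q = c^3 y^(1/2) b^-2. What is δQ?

Q is a product of powers, so relative uncertainties combine in quadrature:
  (3·δc/c)² = (3×0.0550)² = 0.0272;  (½·δy/y)² = (0.5×0.0880)² = 0.00194;  (-2·δb/b)² = (-2×0.0930)² = 0.0346
δQ/Q = √(0.0638) = 0.253
Q = 1.356, so δQ = 0.253 × 1.356 = 0.342.

0.342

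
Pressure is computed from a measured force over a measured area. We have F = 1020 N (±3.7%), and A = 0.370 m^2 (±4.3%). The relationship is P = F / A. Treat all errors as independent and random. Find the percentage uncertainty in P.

5.67%

For a monomial P ∝ F, A^-1, fractional errors add in quadrature:
  (1·δF/F)² = (1×0.0370)² = 0.00137;  (-1·δA/A)² = (-1×0.0430)² = 0.00185
δP/P = √(0.00322) = 0.0567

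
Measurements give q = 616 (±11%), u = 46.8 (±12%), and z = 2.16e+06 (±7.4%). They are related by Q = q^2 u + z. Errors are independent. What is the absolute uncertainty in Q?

4.45e+06

Let p = q^2·u = 1.78e+07. δp/p = √((2·δq/q)² + (1·δu/u)²) = √(0.0484 + 0.0144) = 0.251, so δp = 4.45e+06.
Q = p + z: δQ = √(δp² + δz²) = √(1.98e+13 + 2.55e+10) = 4.45e+06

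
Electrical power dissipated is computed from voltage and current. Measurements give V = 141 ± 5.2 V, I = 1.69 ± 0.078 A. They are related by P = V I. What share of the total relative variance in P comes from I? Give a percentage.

(δP/P)² = (1·δV/V)² + (1·δI/I)²
  V term: (1×0.0369)² = 0.00136
  I term: (1×0.0462)² = 0.00213
Total = 0.00349. Share from I = 0.00213/0.00349 = 0.610.

61.0%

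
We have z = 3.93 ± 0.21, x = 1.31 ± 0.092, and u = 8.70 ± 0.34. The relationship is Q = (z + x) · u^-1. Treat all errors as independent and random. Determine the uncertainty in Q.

0.0353

Let w = z + x = 5.24. δw = √(δz² + δx²) = √(0.0441 + 0.00846) = 0.229, so δw/w = 0.0438.
Q is then a monomial in w, u:
δQ/Q = √((δw/w)² + (-1·δu/u)²) = √(0.00191 + 0.00153) = 0.0587
Q = 0.602, so δQ = 0.0587 × 0.602 = 0.0353.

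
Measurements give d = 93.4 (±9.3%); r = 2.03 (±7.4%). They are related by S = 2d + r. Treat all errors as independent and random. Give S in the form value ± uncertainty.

S is a linear combination, so absolute uncertainties add in quadrature:
  (2·δd)² = 302;  (δr)² = 0.0226
δS = √(302) = 17.4
S = 189.

189 ± 17.4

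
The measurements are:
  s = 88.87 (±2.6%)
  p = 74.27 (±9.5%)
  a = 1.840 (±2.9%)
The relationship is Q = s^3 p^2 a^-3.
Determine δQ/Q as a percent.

Products/powers → add relative errors in quadrature, weighted by exponent:
  (3·δs/s)² = (3×0.0260)² = 0.00608;  (2·δp/p)² = (2×0.0950)² = 0.0361;  (-3·δa/a)² = (-3×0.0290)² = 0.00757
δQ/Q = √(0.0498) = 0.223

22.3%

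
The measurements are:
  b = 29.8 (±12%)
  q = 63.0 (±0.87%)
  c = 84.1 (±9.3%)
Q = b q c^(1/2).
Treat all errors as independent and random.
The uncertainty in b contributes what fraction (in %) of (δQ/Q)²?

(δQ/Q)² = (1·δb/b)² + (1·δq/q)² + (½·δc/c)²
  b term: (1×0.120)² = 0.0144
  q term: (1×0.00870)² = 7.57e-05
  c term: (0.5×0.0930)² = 0.00216
Total = 0.0166. Share from b = 0.0144/0.0166 = 0.865.

86.5%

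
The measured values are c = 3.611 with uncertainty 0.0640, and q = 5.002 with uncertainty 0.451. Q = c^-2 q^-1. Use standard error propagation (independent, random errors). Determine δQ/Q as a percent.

9.69%

Q is a product of powers, so relative uncertainties combine in quadrature:
  (-2·δc/c)² = (-2×0.0177)² = 0.00126;  (-1·δq/q)² = (-1×0.0902)² = 0.00813
δQ/Q = √(0.00939) = 0.0969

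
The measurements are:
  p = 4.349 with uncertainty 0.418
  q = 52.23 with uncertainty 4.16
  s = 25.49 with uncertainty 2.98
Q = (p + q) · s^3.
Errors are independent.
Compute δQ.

3.36e+05

Let u = p + q = 56.58. δu = √(δp² + δq²) = √(0.175 + 17.3) = 4.18, so δu/u = 0.0739.
Q is then a monomial in u, s:
δQ/Q = √((δu/u)² + (3·δs/s)²) = √(0.00546 + 0.123) = 0.358
Q = 937100, so δQ = 0.358 × 937100 = 3.36e+05.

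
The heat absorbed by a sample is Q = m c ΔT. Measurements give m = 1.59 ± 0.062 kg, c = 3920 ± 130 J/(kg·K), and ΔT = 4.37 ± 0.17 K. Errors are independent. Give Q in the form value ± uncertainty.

27200 ± 1750 J

Q is a product of powers, so relative uncertainties combine in quadrature:
  (1·δm/m)² = (1×0.0390)² = 0.00152;  (1·δc/c)² = (1×0.0332)² = 0.00110;  (1·δΔT/ΔT)² = (1×0.0389)² = 0.00151
δQ/Q = √(0.00413) = 0.0643
Q = 27200 J, so δQ = 0.0643 × 27200 = 1750 J.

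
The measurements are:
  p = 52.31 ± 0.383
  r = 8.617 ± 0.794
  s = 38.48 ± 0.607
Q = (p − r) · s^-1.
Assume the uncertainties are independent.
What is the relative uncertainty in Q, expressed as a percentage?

Let u = p − r = 43.69. δu = √(δp² + δr²) = √(0.147 + 0.630) = 0.882, so δu/u = 0.0202.
Q is then a monomial in u, s:
δQ/Q = √((δu/u)² + (-1·δs/s)²) = √(0.000407 + 0.000249) = 0.0256

2.56%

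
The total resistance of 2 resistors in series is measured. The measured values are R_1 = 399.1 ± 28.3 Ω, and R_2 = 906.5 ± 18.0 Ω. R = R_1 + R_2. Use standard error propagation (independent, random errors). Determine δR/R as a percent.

2.57%

Absolute uncertainties add in quadrature for a linear combination:
  (δR_1)² = 801;  (δR_2)² = 324
δR = √(1120) = 33.5 Ω
R = 1306 Ω, so δR/R = 33.5/1306 = 0.0257.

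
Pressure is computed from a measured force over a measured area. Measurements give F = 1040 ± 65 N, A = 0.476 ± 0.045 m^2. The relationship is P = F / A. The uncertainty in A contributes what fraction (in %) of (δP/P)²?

(δP/P)² = (1·δF/F)² + (-1·δA/A)²
  F term: (1×0.0625)² = 0.00391
  A term: (-1×0.0945)² = 0.00894
Total = 0.0128. Share from A = 0.00894/0.0128 = 0.696.

69.6%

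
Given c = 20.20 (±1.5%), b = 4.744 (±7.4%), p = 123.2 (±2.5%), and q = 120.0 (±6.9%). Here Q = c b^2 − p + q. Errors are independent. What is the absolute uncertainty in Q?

Let w = c·b^2 = 454.6. δw/w = √((1·δc/c)² + (2·δb/b)²) = √(0.000225 + 0.0219) = 0.149, so δw = 67.6.
Q = w − p + q: δQ = √(δw² + δp² + δq²) = √(4570 + 9.49 + 68.6) = 68.2

68.2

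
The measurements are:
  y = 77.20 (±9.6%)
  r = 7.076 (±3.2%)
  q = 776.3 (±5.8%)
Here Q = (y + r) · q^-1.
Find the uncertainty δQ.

Let u = y + r = 84.28. δu = √(δy² + δr²) = √(54.9 + 0.0513) = 7.41, so δu/u = 0.0880.
Q is then a monomial in u, q:
δQ/Q = √((δu/u)² + (-1·δq/q)²) = √(0.00774 + 0.00336) = 0.105
Q = 0.1086, so δQ = 0.105 × 0.1086 = 0.0114.

0.0114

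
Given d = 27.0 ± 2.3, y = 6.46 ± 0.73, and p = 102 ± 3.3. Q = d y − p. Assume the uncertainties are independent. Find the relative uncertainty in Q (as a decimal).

0.344

Let w = d·y = 174. δw/w = √((1·δd/d)² + (1·δy/y)²) = √(0.00726 + 0.0128) = 0.142, so δw = 24.7.
Q = w − p: δQ = √(δw² + δp²) = √(609 + 10.9) = 24.9
Q = 72.4, so δQ/Q = 24.9/72.4 = 0.344.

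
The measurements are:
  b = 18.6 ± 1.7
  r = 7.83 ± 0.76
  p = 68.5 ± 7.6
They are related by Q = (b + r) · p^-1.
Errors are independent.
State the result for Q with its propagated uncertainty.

Let u = b + r = 26.4. δu = √(δb² + δr²) = √(2.89 + 0.578) = 1.86, so δu/u = 0.0705.
Q is then a monomial in u, p:
δQ/Q = √((δu/u)² + (-1·δp/p)²) = √(0.00496 + 0.0123) = 0.131
Q = 0.386, so δQ = 0.131 × 0.386 = 0.0507.

0.386 ± 0.0507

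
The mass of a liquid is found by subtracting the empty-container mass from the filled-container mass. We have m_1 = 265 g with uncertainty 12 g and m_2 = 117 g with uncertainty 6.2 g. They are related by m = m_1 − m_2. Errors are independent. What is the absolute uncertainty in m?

m is a linear combination, so absolute uncertainties add in quadrature:
  (δm_1)² = 144;  (δm_2)² = 38.4
δm = √(182) = 13.5 g

13.5 g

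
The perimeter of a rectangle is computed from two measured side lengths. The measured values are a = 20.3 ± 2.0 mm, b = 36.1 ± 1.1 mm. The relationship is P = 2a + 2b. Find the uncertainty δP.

4.57 mm

For a sum/difference, combine absolute errors in quadrature:
  (2·δa)² = 16.0;  (2·δb)² = 4.84
δP = √(20.8) = 4.57 mm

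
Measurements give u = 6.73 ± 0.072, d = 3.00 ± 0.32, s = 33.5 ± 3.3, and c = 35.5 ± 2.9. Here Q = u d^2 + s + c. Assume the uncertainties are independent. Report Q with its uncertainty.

130 ± 13.7

Let p = u·d^2 = 60.6. δp/p = √((1·δu/u)² + (2·δd/d)²) = √(0.000114 + 0.0455) = 0.214, so δp = 12.9.
Q = p + s + c: δQ = √(δp² + δs² + δc²) = √(167 + 10.9 + 8.41) = 13.7
Q = 130.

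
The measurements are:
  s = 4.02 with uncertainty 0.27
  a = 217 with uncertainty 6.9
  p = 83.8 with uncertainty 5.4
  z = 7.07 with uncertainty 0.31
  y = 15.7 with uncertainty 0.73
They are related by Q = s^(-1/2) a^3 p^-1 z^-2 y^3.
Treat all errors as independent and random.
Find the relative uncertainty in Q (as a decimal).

Q is a product of powers, so relative uncertainties combine in quadrature:
  (−½·δs/s)² = (-0.5×0.0672)² = 0.00113;  (3·δa/a)² = (3×0.0318)² = 0.00910;  (-1·δp/p)² = (-1×0.0644)² = 0.00415;  (-2·δz/z)² = (-2×0.0438)² = 0.00769;  (3·δy/y)² = (3×0.0465)² = 0.0195
δQ/Q = √(0.0415) = 0.204

0.204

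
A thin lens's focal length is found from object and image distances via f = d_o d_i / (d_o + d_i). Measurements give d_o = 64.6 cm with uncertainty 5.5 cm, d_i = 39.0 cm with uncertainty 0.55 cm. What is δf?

0.808 cm

∂f/∂d_o = (d_i/(d_o+d_i))² = 0.142;  ∂f/∂d_i = (d_o/(d_o+d_i))² = 0.389
δf = √((∂f/∂d_o · δd_o)² + (∂f/∂d_i · δd_i)²) = √(0.607 + 0.0457) = 0.808 cm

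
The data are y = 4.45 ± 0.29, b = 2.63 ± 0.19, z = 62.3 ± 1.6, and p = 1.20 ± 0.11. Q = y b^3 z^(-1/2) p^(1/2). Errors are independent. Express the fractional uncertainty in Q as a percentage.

23.1%

For a monomial Q ∝ y, b^3, z^(-1/2), p^(1/2), fractional errors add in quadrature:
  (1·δy/y)² = (1×0.0652)² = 0.00425;  (3·δb/b)² = (3×0.0722)² = 0.0470;  (−½·δz/z)² = (-0.5×0.0257)² = 0.000165;  (½·δp/p)² = (0.5×0.0917)² = 0.00210
δQ/Q = √(0.0535) = 0.231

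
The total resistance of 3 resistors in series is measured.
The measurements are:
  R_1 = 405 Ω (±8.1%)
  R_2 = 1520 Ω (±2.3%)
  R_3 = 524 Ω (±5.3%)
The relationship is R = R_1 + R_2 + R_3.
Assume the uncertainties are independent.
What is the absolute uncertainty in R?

55.4 Ω

Sums and differences: (δR)² = Σ (cᵢ δxᵢ)².
  (δR_1)² = 1080;  (δR_2)² = 1220;  (δR_3)² = 771
δR = √(3070) = 55.4 Ω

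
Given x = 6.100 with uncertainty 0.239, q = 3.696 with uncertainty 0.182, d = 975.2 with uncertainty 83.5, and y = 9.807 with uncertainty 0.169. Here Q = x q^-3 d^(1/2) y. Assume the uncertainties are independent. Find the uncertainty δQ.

5.91

Q is a product of powers, so relative uncertainties combine in quadrature:
  (1·δx/x)² = (1×0.0392)² = 0.00154;  (-3·δq/q)² = (-3×0.0492)² = 0.0218;  (½·δd/d)² = (0.5×0.0856)² = 0.00183;  (1·δy/y)² = (1×0.0172)² = 0.000297
δQ/Q = √(0.0255) = 0.160
Q = 37.00, so δQ = 0.160 × 37.00 = 5.91.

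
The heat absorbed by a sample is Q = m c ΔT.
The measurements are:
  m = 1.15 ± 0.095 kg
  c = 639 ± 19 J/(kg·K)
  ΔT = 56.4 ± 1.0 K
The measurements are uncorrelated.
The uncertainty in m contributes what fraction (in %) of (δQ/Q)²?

85.1%

(δQ/Q)² = (1·δm/m)² + (1·δc/c)² + (1·δΔT/ΔT)²
  m term: (1×0.0826)² = 0.00682
  c term: (1×0.0297)² = 0.000884
  ΔT term: (1×0.0177)² = 0.000314
Total = 0.00802. Share from m = 0.00682/0.00802 = 0.851.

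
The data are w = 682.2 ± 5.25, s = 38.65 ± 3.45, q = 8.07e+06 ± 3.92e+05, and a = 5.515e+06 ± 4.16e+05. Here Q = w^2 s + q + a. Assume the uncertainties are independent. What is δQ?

1.73e+06

Let p = w^2·s = 1.799e+07. δp/p = √((2·δw/w)² + (1·δs/s)²) = √(0.000237 + 0.00797) = 0.0906, so δp = 1.63e+06.
Q = p + q + a: δQ = √(δp² + δq² + δa²) = √(2.65e+12 + 1.54e+11 + 1.73e+11) = 1.73e+06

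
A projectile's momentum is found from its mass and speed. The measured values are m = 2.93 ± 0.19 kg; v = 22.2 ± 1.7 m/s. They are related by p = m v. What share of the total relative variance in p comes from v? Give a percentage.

(δp/p)² = (1·δm/m)² + (1·δv/v)²
  m term: (1×0.0648)² = 0.00421
  v term: (1×0.0766)² = 0.00586
Total = 0.0101. Share from v = 0.00586/0.0101 = 0.582.

58.2%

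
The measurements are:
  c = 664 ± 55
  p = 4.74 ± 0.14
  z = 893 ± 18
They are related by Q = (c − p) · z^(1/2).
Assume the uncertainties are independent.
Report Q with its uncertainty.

19700 ± 1660

Let u = c − p = 659. δu = √(δc² + δp²) = √(3020 + 0.0196) = 55.0, so δu/u = 0.0834.
Q is then a monomial in u, z:
δQ/Q = √((δu/u)² + (½·δz/z)²) = √(0.00696 + 0.000102) = 0.0840
Q = 19700, so δQ = 0.0840 × 19700 = 1660.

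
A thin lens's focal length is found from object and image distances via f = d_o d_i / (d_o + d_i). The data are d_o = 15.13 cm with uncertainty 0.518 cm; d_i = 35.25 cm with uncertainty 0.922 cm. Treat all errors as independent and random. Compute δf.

0.267 cm

∂f/∂d_o = (d_i/(d_o+d_i))² = 0.490;  ∂f/∂d_i = (d_o/(d_o+d_i))² = 0.0902
δf = √((∂f/∂d_o · δd_o)² + (∂f/∂d_i · δd_i)²) = √(0.0643 + 0.00691) = 0.267 cm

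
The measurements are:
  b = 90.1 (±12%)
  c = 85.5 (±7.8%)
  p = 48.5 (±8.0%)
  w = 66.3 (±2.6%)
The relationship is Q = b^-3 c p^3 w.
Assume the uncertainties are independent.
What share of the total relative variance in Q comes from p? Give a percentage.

(δQ/Q)² = (-3·δb/b)² + (1·δc/c)² + (3·δp/p)² + (1·δw/w)²
  b term: (-3×0.120)² = 0.130
  c term: (1×0.0780)² = 0.00608
  p term: (3×0.0800)² = 0.0576
  w term: (1×0.0260)² = 0.000676
Total = 0.194. Share from p = 0.0576/0.194 = 0.297.

29.7%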